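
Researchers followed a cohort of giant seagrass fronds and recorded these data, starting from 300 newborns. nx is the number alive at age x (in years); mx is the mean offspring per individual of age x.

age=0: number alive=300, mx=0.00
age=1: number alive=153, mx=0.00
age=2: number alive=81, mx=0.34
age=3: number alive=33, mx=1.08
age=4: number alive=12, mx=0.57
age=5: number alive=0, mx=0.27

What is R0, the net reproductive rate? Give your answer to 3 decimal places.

0.233

lx = nx/n0 = nx/300: 1, 0.51, 0.27, 0.11, 0.04, 0
lx·mx by age: 0, 0, 0.0918, 0.1188, 0.0228, 0
R0 = Σ lx·mx = 0.2334 → 0.233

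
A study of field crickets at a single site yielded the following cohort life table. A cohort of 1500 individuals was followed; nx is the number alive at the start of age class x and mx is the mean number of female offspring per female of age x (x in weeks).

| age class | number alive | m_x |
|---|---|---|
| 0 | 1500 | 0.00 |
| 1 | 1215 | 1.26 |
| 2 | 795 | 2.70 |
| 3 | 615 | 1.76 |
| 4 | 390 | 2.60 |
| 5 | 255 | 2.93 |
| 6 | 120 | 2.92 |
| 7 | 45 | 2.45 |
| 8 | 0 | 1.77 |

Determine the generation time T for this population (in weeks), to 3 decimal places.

lx = nx/n0 = nx/1500: 1, 0.81, 0.53, 0.41, 0.26, 0.17, 0.08, 0.03, 0
lx·mx: 0, 1.0206, 1.431, 0.7216, 0.676, 0.4981, 0.2336, 0.0735, 0 → R0 = 4.6544
x·lx·mx: 0, 1.0206, 2.862, 2.1648, 2.704, 2.4905, 1.4016, 0.5145, 0 → Σ = 13.158
T = 13.158 / 4.6544 = 2.827002… → 2.827

2.827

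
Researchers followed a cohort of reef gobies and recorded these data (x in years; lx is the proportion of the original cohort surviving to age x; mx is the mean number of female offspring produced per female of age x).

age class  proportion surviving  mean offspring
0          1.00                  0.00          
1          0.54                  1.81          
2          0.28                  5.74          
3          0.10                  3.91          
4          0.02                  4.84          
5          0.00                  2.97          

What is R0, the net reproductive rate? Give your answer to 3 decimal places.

lx·mx by age: 0, 0.9774, 1.6072, 0.391, 0.0968, 0
R0 = Σ lx·mx = 3.0724 → 3.072

3.072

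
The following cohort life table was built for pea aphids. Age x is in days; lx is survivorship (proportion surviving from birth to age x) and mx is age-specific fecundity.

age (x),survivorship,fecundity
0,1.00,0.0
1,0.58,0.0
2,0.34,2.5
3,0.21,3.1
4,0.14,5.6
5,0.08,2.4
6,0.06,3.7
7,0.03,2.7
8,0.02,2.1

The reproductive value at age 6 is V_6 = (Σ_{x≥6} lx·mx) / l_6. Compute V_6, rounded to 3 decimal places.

5.750

lx·mx for x ≥ 6: 0.222, 0.081, 0.042 → sum = 0.345
V_6 = 0.345 / l_6 = 0.345 / 0.06 = 5.75 → 5.750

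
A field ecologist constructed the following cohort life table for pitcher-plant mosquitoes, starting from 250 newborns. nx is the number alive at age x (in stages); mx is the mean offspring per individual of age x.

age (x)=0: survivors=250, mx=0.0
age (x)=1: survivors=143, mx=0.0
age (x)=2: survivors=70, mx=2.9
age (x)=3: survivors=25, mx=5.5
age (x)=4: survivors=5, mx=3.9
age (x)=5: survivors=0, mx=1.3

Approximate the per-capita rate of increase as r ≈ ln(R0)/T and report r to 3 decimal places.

0.146

lx = nx/n0 = nx/250: 1, 0.572, 0.28, 0.1, 0.02, 0
R0 = Σ lx·mx = 0 + 0 + 0.812 + 0.55 + 0.078 + 0 = 1.44
Σ x·lx·mx = 3.586; T = 3.586/1.44 = 2.49028…
r ≈ ln(R0)/T = ln(1.44)/2.49028… = 0.14643… → 0.146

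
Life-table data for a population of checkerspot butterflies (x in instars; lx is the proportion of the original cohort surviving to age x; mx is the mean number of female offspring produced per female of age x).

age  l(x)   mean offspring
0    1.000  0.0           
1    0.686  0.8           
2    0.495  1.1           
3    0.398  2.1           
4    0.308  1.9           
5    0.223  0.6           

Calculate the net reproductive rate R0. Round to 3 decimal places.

2.648

lx·mx by age: 0, 0.5488, 0.5445, 0.8358, 0.5852, 0.1338
R0 = Σ lx·mx = 2.6481 → 2.648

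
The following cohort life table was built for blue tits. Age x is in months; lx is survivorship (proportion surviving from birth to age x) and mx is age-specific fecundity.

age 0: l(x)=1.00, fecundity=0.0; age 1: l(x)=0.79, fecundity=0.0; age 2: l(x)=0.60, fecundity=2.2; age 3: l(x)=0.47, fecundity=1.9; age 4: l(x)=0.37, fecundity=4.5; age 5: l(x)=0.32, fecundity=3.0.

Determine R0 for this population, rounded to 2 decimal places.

4.84

lx·mx by age: 0, 0, 1.32, 0.893, 1.665, 0.96
R0 = Σ lx·mx = 4.838 → 4.84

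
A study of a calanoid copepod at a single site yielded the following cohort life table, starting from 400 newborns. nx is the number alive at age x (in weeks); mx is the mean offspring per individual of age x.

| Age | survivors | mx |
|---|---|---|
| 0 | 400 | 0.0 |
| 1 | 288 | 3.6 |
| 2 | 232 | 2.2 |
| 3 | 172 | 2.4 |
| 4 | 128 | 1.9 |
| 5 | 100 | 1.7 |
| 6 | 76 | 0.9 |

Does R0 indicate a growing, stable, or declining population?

lx = nx/n0 = nx/400: 1, 0.72, 0.58, 0.43, 0.32, 0.25, 0.19
R0 = Σ lx·mx = 0 + 2.592 + 1.276 + 1.032 + 0.608 + 0.425 + 0.171 = 6.104
R0 > 1, so the population is growing.

growing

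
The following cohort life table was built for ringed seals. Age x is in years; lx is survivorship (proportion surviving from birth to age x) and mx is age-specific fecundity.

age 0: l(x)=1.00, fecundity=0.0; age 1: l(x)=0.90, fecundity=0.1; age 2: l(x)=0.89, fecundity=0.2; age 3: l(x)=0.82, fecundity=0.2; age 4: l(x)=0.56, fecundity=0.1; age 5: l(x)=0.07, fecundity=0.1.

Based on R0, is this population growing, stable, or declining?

declining

R0 = Σ lx·mx = 0 + 0.09 + 0.178 + 0.164 + 0.056 + 0.007 = 0.495
R0 < 1, so the population is declining.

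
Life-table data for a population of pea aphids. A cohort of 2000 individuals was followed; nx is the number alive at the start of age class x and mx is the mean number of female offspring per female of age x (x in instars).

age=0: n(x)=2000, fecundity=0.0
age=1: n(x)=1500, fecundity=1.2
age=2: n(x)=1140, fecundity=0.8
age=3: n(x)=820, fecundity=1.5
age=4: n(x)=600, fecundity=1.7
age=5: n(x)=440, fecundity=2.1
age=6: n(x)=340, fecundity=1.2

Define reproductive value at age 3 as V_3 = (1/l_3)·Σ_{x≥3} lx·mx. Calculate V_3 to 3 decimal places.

4.368

lx = nx/n0 = nx/2000: 1, 0.75, 0.57, 0.41, 0.3, 0.22, 0.17
lx·mx for x ≥ 3: 0.615, 0.51, 0.462, 0.204 → sum = 1.791
V_3 = 1.791 / l_3 = 1.791 / 0.41 = 4.368293… → 4.368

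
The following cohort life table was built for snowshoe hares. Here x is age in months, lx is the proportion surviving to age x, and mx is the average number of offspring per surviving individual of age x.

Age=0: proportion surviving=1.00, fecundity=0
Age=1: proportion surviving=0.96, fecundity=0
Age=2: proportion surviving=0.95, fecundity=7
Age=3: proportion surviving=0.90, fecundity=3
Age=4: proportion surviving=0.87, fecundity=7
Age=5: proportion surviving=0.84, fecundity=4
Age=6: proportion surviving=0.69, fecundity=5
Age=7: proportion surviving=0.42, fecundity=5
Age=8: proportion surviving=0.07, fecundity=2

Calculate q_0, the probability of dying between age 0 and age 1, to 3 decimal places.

0.040

q_0 = (l_0 − l_1) / l_0 = (1 − 0.96) / 1
     = 0.04 / 1 = 0.04 → 0.040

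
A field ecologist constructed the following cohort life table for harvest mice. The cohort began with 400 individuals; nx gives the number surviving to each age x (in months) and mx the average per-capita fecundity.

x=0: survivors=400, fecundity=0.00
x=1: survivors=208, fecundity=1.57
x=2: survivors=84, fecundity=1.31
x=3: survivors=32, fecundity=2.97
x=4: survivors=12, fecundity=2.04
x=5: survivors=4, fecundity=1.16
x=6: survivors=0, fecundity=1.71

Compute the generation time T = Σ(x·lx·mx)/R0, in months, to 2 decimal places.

lx = nx/n0 = nx/400: 1, 0.52, 0.21, 0.08, 0.03, 0.01, 0
lx·mx: 0, 0.8164, 0.2751, 0.2376, 0.0612, 0.0116, 0 → R0 = 1.4019
x·lx·mx: 0, 0.8164, 0.5502, 0.7128, 0.2448, 0.058, 0 → Σ = 2.3822
T = 2.3822 / 1.4019 = 1.699265… → 1.70

1.70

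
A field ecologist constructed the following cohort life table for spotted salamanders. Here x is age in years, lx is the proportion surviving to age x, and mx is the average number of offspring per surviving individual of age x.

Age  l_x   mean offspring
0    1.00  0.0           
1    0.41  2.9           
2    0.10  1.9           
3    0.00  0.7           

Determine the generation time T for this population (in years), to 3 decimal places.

1.138

lx·mx: 0, 1.189, 0.19, 0 → R0 = 1.379
x·lx·mx: 0, 1.189, 0.38, 0 → Σ = 1.569
T = 1.569 / 1.379 = 1.137781… → 1.138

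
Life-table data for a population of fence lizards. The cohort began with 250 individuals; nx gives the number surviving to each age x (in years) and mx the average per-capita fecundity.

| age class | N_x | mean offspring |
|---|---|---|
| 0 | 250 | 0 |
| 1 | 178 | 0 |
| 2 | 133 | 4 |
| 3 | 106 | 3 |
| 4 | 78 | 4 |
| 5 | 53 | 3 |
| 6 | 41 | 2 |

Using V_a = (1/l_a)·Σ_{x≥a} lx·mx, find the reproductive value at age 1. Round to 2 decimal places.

7.88

lx = nx/n0 = nx/250: 1, 0.712, 0.532, 0.424, 0.312, 0.212, 0.164
lx·mx for x ≥ 1: 0, 2.128, 1.272, 1.248, 0.636, 0.328 → sum = 5.612
V_1 = 5.612 / l_1 = 5.612 / 0.712 = 7.882022… → 7.88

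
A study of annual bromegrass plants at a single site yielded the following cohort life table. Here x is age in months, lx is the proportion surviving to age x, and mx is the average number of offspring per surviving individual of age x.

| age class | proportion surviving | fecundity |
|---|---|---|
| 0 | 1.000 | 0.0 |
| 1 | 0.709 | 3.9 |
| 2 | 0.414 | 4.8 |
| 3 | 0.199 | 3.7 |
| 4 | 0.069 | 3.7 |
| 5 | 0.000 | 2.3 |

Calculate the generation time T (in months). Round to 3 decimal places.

lx·mx: 0, 2.7651, 1.9872, 0.7363, 0.2553, 0 → R0 = 5.7439
x·lx·mx: 0, 2.7651, 3.9744, 2.2089, 1.0212, 0 → Σ = 9.9696
T = 9.9696 / 5.7439 = 1.735685… → 1.736

1.736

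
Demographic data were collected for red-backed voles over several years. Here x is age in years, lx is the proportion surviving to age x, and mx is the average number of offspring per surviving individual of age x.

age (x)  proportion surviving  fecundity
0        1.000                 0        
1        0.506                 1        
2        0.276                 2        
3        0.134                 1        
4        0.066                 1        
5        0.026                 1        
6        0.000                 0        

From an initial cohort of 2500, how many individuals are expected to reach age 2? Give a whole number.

Expected survivors = N0 · l_2 = 2500 × 0.276 = 690 → 690

690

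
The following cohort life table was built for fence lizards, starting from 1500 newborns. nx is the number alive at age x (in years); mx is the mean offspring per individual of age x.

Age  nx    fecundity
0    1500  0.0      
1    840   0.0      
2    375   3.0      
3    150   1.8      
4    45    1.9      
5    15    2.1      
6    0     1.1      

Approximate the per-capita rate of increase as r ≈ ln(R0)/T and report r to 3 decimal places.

0.003

lx = nx/n0 = nx/1500: 1, 0.56, 0.25, 0.1, 0.03, 0.01, 0
R0 = Σ lx·mx = 0 + 0 + 0.75 + 0.18 + 0.057 + 0.021 + 0 = 1.008
Σ x·lx·mx = 2.373; T = 2.373/1.008 = 2.35417…
r ≈ ln(R0)/T = ln(1.008)/2.35417… = 0.00338… → 0.003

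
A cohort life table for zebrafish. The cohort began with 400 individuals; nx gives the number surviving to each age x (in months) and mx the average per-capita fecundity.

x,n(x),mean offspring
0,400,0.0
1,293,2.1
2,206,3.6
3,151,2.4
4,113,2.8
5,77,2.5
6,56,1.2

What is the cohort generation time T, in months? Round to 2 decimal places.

2.53

lx = nx/n0 = nx/400: 1, 0.7325, 0.515, 0.3775, 0.2825, 0.1925, 0.14
lx·mx: 0, 1.53825, 1.854, 0.906, 0.791, 0.48125, 0.168 → R0 = 5.7385
x·lx·mx: 0, 1.53825, 3.708, 2.718, 3.164, 2.40625, 1.008 → Σ = 14.5425
T = 14.5425 / 5.7385 = 2.534199… → 2.53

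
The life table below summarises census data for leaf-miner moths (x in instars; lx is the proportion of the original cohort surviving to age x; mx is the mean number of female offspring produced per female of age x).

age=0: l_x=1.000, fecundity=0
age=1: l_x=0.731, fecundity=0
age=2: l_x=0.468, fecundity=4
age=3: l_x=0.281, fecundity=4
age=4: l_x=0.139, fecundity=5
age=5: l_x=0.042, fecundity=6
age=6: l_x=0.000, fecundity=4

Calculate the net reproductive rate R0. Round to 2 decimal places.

lx·mx by age: 0, 0, 1.872, 1.124, 0.695, 0.252, 0
R0 = Σ lx·mx = 3.943 → 3.94

3.94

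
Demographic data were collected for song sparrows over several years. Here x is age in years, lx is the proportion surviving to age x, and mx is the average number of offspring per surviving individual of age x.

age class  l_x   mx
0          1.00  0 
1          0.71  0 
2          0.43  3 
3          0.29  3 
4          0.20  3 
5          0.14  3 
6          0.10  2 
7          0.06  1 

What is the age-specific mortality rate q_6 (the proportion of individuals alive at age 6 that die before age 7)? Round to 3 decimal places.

0.400

q_6 = (l_6 − l_7) / l_6 = (0.1 − 0.06) / 0.1
     = 0.04 / 0.1 = 0.4 → 0.400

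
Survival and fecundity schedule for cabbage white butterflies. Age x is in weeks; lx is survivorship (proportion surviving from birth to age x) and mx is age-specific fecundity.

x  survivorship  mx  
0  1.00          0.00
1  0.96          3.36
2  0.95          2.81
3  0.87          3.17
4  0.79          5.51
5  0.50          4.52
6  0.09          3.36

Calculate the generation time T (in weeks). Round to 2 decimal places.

lx·mx: 0, 3.2256, 2.6695, 2.7579, 4.3529, 2.26, 0.3024 → R0 = 15.5683
x·lx·mx: 0, 3.2256, 5.339, 8.2737, 17.4116, 11.3, 1.8144 → Σ = 47.3643
T = 47.3643 / 15.5683 = 3.042355… → 3.04

3.04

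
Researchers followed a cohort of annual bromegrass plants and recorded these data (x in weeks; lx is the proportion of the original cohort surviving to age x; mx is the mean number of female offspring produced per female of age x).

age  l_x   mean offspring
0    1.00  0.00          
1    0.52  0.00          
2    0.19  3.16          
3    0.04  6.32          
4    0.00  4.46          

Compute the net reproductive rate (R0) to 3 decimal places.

0.853

lx·mx by age: 0, 0, 0.6004, 0.2528, 0
R0 = Σ lx·mx = 0.8532 → 0.853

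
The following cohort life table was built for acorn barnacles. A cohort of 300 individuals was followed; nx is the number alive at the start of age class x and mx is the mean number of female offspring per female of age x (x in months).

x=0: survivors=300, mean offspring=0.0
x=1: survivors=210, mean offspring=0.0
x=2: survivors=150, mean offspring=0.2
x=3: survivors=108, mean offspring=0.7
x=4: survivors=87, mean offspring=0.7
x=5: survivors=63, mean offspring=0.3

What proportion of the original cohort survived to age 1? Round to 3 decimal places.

0.700

l_1 = n_1/n_0 = 210/300 = 0.7 → 0.700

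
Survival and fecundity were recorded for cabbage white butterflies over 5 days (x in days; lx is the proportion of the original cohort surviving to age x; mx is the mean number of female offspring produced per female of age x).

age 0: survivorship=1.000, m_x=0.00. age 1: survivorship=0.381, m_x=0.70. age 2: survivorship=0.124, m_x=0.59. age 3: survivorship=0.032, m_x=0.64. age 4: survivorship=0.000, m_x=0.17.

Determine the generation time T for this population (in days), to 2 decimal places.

lx·mx: 0, 0.2667, 0.07316, 0.02048, 0 → R0 = 0.36034
x·lx·mx: 0, 0.2667, 0.14632, 0.06144, 0 → Σ = 0.47446
T = 0.47446 / 0.36034 = 1.316701… → 1.32

1.32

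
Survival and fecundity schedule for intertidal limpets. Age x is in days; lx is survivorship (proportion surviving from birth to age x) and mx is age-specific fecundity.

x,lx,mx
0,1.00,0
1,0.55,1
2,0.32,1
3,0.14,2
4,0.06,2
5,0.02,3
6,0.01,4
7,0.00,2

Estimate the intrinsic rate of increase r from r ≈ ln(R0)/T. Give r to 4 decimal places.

R0 = Σ lx·mx = 0 + 0.55 + 0.32 + 0.28 + 0.12 + 0.06 + 0.04 + 0 = 1.37
Σ x·lx·mx = 3.05; T = 3.05/1.37 = 2.22628…
r ≈ ln(R0)/T = ln(1.37)/2.22628… = 0.141407… → 0.1414

0.1414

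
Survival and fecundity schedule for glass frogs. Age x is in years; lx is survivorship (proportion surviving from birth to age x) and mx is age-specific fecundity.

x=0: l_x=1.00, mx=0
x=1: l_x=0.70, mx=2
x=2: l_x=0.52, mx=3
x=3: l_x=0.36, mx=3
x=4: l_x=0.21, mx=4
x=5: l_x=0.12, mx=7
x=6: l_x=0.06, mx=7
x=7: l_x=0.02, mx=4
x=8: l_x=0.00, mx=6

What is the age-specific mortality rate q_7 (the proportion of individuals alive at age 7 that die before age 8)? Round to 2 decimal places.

1.00

q_7 = (l_7 − l_8) / l_7 = (0.02 − 0) / 0.02
     = 0.02 / 0.02 = 1 → 1.00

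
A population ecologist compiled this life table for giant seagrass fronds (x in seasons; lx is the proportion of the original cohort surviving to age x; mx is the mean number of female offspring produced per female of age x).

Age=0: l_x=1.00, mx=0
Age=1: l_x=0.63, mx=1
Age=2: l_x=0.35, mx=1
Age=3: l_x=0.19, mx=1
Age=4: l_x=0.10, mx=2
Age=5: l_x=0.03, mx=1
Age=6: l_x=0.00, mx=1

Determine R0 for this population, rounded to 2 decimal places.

1.40

lx·mx by age: 0, 0.63, 0.35, 0.19, 0.2, 0.03, 0
R0 = Σ lx·mx = 1.4 → 1.40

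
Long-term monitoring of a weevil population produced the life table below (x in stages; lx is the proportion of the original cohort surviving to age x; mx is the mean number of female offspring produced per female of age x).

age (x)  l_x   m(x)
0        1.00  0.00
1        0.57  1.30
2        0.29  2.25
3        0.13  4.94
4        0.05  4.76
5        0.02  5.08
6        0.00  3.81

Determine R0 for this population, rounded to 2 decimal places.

2.38

lx·mx by age: 0, 0.741, 0.6525, 0.6422, 0.238, 0.1016, 0
R0 = Σ lx·mx = 2.3753 → 2.38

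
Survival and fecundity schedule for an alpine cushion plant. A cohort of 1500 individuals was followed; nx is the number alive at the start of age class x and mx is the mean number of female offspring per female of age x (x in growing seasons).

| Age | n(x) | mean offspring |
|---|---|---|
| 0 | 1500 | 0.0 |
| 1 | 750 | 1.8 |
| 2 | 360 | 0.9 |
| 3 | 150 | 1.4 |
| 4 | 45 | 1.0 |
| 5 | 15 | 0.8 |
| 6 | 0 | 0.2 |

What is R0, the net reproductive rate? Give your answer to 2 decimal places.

1.29

lx = nx/n0 = nx/1500: 1, 0.5, 0.24, 0.1, 0.03, 0.01, 0
lx·mx by age: 0, 0.9, 0.216, 0.14, 0.03, 0.008, 0
R0 = Σ lx·mx = 1.294 → 1.29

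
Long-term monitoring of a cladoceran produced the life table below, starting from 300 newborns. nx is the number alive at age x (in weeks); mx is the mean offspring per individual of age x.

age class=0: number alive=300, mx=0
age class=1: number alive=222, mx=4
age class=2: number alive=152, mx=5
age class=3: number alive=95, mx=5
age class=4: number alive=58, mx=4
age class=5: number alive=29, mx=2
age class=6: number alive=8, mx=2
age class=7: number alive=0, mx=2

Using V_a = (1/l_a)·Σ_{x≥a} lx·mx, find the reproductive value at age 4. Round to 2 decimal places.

lx = nx/n0 = nx/300: 1, 0.74, 0.50667…, 0.31667…, 0.19333…, 0.09667…, 0.02667…, 0
lx·mx for x ≥ 4: 0.773333…, 0.193333…, 0.053333…, 0 → sum = 1.02…
V_4 = 1.02… / l_4 = 1.02… / 0.193333… = 5.275862… → 5.28

5.28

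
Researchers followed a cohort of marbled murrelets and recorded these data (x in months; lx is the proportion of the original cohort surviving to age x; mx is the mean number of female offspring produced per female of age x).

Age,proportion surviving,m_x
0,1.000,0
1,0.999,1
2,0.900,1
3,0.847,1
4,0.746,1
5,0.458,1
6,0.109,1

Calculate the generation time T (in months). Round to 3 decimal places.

lx·mx: 0, 0.999, 0.9, 0.847, 0.746, 0.458, 0.109 → R0 = 4.059
x·lx·mx: 0, 0.999, 1.8, 2.541, 2.984, 2.29, 0.654 → Σ = 11.268
T = 11.268 / 4.059 = 2.776053… → 2.776

2.776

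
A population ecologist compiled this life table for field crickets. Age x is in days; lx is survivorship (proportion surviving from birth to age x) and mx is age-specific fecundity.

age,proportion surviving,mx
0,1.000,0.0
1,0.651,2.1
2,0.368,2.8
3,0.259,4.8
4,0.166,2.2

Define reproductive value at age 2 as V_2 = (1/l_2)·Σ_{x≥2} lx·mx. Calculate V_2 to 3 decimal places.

lx·mx for x ≥ 2: 1.0304, 1.2432, 0.3652 → sum = 2.6388
V_2 = 2.6388 / l_2 = 2.6388 / 0.368 = 7.170652… → 7.171

7.171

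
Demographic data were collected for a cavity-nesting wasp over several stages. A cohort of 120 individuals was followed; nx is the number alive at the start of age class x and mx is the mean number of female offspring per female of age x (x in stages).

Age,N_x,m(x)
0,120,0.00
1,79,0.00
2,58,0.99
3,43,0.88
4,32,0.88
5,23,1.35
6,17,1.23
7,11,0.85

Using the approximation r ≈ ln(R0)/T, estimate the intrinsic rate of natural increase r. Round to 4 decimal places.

lx = nx/n0 = nx/120: 1, 0.65833…, 0.48333…, 0.35833…, 0.26667…, 0.19167…, 0.14167…, 0.09167…
R0 = Σ lx·mx = 0 + 0 + 0.4785… + 0.31533… + 0.23467… + 0.25875… + 0.17425… + 0.07792… = 1.539417…
Σ x·lx·mx = 5.726333…; T = 5.726333…/1.539417… = 3.71981…
r ≈ ln(R0)/T = ln(1.539417…)/3.71981… = 0.115975… → 0.1160

0.1160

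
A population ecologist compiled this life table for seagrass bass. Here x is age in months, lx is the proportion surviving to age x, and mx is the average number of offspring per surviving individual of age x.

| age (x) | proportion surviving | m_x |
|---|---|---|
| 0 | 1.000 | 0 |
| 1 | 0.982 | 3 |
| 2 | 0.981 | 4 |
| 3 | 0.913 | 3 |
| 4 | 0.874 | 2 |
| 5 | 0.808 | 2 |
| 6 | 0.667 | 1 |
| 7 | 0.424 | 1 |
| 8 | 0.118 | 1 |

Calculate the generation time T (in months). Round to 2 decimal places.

2.96

lx·mx: 0, 2.946, 3.924, 2.739, 1.748, 1.616, 0.667, 0.424, 0.118 → R0 = 14.182
x·lx·mx: 0, 2.946, 7.848, 8.217, 6.992, 8.08, 4.002, 2.968, 0.944 → Σ = 41.997
T = 41.997 / 14.182 = 2.961289… → 2.96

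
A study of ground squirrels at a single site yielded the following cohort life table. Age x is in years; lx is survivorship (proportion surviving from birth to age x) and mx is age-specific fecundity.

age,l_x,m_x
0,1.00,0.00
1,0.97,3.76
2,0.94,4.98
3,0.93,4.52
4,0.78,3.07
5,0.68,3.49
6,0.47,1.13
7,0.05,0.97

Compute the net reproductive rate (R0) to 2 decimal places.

17.88

lx·mx by age: 0, 3.6472, 4.6812, 4.2036, 2.3946, 2.3732, 0.5311, 0.0485
R0 = Σ lx·mx = 17.8794 → 17.88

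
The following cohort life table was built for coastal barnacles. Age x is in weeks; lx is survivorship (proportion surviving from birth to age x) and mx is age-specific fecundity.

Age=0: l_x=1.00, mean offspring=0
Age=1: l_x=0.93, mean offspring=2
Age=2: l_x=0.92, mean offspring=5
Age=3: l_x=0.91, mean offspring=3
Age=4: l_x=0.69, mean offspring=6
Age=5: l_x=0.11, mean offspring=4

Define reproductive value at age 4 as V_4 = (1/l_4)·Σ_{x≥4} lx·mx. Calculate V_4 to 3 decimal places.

lx·mx for x ≥ 4: 4.14, 0.44 → sum = 4.58
V_4 = 4.58 / l_4 = 4.58 / 0.69 = 6.637681… → 6.638

6.638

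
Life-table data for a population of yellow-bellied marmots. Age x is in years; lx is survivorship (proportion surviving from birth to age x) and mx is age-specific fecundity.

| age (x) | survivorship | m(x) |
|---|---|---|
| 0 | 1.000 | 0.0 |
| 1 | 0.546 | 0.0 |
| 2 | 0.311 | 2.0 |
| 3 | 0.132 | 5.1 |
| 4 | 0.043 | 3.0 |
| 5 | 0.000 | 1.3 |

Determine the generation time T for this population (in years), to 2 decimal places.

lx·mx: 0, 0, 0.622, 0.6732, 0.129, 0 → R0 = 1.4242
x·lx·mx: 0, 0, 1.244, 2.0196, 0.516, 0 → Σ = 3.7796
T = 3.7796 / 1.4242 = 2.653841… → 2.65

2.65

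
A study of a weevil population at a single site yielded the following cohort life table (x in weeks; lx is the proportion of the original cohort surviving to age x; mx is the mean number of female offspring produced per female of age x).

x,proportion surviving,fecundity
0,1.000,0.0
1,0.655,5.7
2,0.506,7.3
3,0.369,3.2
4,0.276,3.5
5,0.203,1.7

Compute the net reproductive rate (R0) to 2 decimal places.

9.92

lx·mx by age: 0, 3.7335, 3.6938, 1.1808, 0.966, 0.3451
R0 = Σ lx·mx = 9.9192 → 9.92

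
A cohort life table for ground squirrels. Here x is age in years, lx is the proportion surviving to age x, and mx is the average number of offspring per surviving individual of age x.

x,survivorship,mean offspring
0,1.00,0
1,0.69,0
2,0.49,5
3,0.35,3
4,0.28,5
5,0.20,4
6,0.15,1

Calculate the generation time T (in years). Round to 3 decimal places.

lx·mx: 0, 0, 2.45, 1.05, 1.4, 0.8, 0.15 → R0 = 5.85
x·lx·mx: 0, 0, 4.9, 3.15, 5.6, 4, 0.9 → Σ = 18.55
T = 18.55 / 5.85 = 3.17094… → 3.171

3.171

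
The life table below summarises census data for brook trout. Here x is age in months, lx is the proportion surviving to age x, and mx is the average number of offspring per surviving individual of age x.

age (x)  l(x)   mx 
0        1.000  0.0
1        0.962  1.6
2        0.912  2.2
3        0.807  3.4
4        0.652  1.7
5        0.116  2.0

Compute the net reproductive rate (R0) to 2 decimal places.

lx·mx by age: 0, 1.5392, 2.0064, 2.7438, 1.1084, 0.232
R0 = Σ lx·mx = 7.6298 → 7.63

7.63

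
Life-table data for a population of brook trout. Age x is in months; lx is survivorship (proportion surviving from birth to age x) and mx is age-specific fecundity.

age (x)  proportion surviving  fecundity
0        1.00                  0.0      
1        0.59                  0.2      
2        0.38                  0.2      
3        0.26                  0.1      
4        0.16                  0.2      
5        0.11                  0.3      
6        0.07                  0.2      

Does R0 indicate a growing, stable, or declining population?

declining

R0 = Σ lx·mx = 0 + 0.118 + 0.076 + 0.026 + 0.032 + 0.033 + 0.014 = 0.299
R0 < 1, so the population is declining.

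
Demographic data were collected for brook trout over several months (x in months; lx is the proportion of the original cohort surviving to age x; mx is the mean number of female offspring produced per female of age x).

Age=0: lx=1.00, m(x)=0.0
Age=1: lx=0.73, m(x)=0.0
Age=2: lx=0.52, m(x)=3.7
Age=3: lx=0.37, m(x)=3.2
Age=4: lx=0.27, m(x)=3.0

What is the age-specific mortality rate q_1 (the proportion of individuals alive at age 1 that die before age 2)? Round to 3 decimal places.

0.288

q_1 = (l_1 − l_2) / l_1 = (0.73 − 0.52) / 0.73
     = 0.21 / 0.73 = 0.287671… → 0.288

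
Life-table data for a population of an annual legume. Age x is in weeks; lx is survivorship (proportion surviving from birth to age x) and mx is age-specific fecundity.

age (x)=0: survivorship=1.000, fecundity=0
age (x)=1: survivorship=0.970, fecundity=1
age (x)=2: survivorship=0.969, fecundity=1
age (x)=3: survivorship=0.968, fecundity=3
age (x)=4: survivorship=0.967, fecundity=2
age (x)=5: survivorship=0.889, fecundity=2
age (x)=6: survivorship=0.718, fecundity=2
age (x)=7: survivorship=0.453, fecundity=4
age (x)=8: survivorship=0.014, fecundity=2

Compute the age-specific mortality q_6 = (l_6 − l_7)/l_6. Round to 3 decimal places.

0.369

q_6 = (l_6 − l_7) / l_6 = (0.718 − 0.453) / 0.718
     = 0.265 / 0.718 = 0.369081… → 0.369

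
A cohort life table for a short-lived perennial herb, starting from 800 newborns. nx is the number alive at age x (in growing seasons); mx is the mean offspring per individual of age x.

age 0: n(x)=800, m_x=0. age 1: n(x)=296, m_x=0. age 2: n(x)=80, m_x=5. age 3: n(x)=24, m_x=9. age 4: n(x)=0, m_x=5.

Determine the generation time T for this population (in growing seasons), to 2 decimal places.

2.35

lx = nx/n0 = nx/800: 1, 0.37, 0.1, 0.03, 0
lx·mx: 0, 0, 0.5, 0.27, 0 → R0 = 0.77
x·lx·mx: 0, 0, 1, 0.81, 0 → Σ = 1.81
T = 1.81 / 0.77 = 2.350649… → 2.35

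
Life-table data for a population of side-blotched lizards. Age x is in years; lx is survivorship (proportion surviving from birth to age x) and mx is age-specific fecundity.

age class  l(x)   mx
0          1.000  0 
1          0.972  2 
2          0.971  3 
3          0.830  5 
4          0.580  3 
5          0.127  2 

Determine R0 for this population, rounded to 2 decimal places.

11.00

lx·mx by age: 0, 1.944, 2.913, 4.15, 1.74, 0.254
R0 = Σ lx·mx = 11.001 → 11.00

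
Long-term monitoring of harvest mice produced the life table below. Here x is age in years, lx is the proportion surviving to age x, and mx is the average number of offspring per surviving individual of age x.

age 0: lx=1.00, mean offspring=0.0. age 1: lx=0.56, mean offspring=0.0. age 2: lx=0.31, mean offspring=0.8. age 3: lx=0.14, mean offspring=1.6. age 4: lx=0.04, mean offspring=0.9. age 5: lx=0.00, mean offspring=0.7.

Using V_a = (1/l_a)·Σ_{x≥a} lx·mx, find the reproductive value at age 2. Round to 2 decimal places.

lx·mx for x ≥ 2: 0.248, 0.224, 0.036, 0 → sum = 0.508
V_2 = 0.508 / l_2 = 0.508 / 0.31 = 1.63871… → 1.64

1.64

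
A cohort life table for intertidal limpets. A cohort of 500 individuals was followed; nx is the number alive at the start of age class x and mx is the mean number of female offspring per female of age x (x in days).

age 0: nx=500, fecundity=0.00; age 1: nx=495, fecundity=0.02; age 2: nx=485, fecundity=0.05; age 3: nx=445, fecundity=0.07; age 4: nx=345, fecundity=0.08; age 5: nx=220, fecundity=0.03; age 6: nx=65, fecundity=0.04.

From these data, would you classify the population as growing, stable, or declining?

lx = nx/n0 = nx/500: 1, 0.99, 0.97, 0.89, 0.69, 0.44, 0.13
R0 = Σ lx·mx = 0 + 0.0198 + 0.0485 + 0.0623 + 0.0552 + 0.0132 + 0.0052 = 0.2042
R0 < 1, so the population is declining.

declining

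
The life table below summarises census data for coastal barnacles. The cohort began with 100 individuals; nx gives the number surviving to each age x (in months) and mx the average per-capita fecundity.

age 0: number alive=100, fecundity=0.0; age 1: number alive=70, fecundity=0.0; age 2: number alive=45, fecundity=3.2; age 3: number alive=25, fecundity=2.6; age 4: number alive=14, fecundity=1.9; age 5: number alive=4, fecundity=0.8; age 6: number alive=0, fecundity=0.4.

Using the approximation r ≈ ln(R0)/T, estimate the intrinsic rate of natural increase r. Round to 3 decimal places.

lx = nx/n0 = nx/100: 1, 0.7, 0.45, 0.25, 0.14, 0.04, 0
R0 = Σ lx·mx = 0 + 0 + 1.44 + 0.65 + 0.266 + 0.032 + 0 = 2.388
Σ x·lx·mx = 6.054; T = 6.054/2.388 = 2.53518…
r ≈ ln(R0)/T = ln(2.388)/2.53518… = 0.34335… → 0.343

0.343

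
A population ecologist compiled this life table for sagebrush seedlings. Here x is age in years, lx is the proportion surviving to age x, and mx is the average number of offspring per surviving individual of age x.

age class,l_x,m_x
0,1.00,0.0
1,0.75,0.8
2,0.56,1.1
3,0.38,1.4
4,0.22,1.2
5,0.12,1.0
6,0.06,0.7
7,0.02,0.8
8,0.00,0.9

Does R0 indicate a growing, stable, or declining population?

growing

R0 = Σ lx·mx = 0 + 0.6 + 0.616 + 0.532 + 0.264 + 0.12 + 0.042 + 0.016 + 0 = 2.19
R0 > 1, so the population is growing.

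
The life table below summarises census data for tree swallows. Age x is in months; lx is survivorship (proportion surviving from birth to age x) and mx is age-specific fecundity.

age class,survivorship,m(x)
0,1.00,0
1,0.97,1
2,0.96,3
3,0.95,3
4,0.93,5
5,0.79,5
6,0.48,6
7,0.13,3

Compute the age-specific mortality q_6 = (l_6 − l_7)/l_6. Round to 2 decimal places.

q_6 = (l_6 − l_7) / l_6 = (0.48 − 0.13) / 0.48
     = 0.35 / 0.48 = 0.729167… → 0.73

0.73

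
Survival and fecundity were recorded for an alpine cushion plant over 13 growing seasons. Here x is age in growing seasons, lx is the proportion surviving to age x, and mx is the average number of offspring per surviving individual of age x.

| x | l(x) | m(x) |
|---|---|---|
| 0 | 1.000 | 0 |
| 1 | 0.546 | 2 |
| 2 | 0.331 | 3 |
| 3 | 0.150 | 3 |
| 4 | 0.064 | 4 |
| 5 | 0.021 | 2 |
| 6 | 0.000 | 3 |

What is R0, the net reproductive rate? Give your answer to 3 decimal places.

lx·mx by age: 0, 1.092, 0.993, 0.45, 0.256, 0.042, 0
R0 = Σ lx·mx = 2.833 → 2.833

2.833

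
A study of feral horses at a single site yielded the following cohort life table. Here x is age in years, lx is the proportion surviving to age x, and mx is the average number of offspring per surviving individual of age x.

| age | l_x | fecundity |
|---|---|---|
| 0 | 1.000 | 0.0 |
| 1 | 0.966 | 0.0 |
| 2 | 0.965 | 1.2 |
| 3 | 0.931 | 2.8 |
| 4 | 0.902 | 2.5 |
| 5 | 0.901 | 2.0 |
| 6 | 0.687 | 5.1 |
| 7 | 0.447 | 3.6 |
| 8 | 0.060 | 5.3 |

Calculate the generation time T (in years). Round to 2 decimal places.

4.75

lx·mx: 0, 0, 1.158, 2.6068, 2.255, 1.802, 3.5037, 1.6092, 0.318 → R0 = 13.2527
x·lx·mx: 0, 0, 2.316, 7.8204, 9.02, 9.01, 21.0222, 11.2644, 2.544 → Σ = 62.997
T = 62.997 / 13.2527 = 4.753522… → 4.75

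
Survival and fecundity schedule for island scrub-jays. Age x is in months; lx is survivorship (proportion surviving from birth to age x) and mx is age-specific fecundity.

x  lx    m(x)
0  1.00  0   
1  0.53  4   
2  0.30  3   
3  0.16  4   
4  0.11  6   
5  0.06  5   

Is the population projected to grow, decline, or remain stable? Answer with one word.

R0 = Σ lx·mx = 0 + 2.12 + 0.9 + 0.64 + 0.66 + 0.3 = 4.62
R0 > 1, so the population is growing.

growing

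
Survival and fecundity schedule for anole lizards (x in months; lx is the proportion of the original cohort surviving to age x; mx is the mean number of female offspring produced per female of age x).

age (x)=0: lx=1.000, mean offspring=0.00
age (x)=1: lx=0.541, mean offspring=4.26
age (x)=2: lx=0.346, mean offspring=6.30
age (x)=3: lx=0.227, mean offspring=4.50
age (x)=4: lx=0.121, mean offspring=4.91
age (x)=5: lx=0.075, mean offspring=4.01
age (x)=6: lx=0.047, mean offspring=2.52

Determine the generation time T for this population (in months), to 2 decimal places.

lx·mx: 0, 2.30466, 2.1798, 1.0215, 0.59411, 0.30075, 0.11844 → R0 = 6.51926
x·lx·mx: 0, 2.30466, 4.3596, 3.0645, 2.37644, 1.50375, 0.71064 → Σ = 14.31959
T = 14.31959 / 6.51926 = 2.196505… → 2.20

2.20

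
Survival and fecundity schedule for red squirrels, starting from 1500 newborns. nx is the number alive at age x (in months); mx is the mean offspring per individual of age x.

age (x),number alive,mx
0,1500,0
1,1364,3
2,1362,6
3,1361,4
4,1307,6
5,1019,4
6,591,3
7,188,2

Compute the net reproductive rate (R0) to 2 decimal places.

21.18

lx = nx/n0 = nx/1500: 1, 0.90933…, 0.908, 0.90733…, 0.87133…, 0.67933…, 0.394, 0.12533…
lx·mx by age: 0, 2.728…, 5.448, 3.629333…, 5.228…, 2.717333…, 1.182, 0.250667…
R0 = Σ lx·mx = 21.183333… → 21.18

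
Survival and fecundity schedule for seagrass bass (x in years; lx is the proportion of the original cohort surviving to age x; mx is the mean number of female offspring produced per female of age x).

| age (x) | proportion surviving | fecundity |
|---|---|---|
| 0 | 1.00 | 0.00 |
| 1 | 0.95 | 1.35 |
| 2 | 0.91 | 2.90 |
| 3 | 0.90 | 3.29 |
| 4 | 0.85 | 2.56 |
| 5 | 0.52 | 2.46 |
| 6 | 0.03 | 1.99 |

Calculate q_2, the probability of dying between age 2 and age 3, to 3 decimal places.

0.011

q_2 = (l_2 − l_3) / l_2 = (0.91 − 0.9) / 0.91
     = 0.01 / 0.91 = 0.010989… → 0.011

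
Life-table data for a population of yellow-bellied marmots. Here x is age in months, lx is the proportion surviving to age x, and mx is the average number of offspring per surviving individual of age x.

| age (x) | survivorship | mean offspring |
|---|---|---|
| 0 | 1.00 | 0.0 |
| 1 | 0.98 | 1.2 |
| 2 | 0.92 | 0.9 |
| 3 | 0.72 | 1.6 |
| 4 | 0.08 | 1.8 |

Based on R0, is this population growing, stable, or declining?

growing

R0 = Σ lx·mx = 0 + 1.176 + 0.828 + 1.152 + 0.144 = 3.3
R0 > 1, so the population is growing.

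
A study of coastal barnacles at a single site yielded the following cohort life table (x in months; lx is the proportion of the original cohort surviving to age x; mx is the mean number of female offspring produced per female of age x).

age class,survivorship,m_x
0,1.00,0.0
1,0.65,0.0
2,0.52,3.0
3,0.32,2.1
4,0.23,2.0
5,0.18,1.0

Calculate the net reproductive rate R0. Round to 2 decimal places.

lx·mx by age: 0, 0, 1.56, 0.672, 0.46, 0.18
R0 = Σ lx·mx = 2.872 → 2.87

2.87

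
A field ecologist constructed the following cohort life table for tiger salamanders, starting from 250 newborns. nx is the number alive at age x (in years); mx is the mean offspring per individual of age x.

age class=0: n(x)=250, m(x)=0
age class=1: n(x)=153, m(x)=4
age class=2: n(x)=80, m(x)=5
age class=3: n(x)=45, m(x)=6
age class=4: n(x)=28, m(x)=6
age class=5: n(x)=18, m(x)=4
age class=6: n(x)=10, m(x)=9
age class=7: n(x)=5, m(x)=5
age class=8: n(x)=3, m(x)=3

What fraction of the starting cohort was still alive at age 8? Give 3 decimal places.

l_8 = n_8/n_0 = 3/250 = 0.012 → 0.012

0.012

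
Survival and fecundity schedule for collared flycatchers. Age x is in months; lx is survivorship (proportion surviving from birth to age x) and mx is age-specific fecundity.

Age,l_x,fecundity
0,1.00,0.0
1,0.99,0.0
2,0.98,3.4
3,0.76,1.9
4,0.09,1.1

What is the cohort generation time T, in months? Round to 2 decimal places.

lx·mx: 0, 0, 3.332, 1.444, 0.099 → R0 = 4.875
x·lx·mx: 0, 0, 6.664, 4.332, 0.396 → Σ = 11.392
T = 11.392 / 4.875 = 2.336821… → 2.34

2.34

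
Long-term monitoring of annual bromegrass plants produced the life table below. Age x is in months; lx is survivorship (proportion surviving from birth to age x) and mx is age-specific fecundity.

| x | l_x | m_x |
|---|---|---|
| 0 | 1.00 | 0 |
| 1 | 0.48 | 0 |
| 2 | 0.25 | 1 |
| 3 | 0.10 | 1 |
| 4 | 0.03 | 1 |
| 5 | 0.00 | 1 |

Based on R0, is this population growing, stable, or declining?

R0 = Σ lx·mx = 0 + 0 + 0.25 + 0.1 + 0.03 + 0 = 0.38
R0 < 1, so the population is declining.

declining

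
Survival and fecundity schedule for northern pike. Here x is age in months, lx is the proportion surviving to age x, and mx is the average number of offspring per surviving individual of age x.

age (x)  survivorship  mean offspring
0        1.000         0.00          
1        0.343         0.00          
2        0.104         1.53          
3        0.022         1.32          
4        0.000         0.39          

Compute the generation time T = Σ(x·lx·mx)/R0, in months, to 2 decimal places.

2.15

lx·mx: 0, 0, 0.15912, 0.02904, 0 → R0 = 0.18816
x·lx·mx: 0, 0, 0.31824, 0.08712, 0 → Σ = 0.40536
T = 0.40536 / 0.18816 = 2.154337… → 2.15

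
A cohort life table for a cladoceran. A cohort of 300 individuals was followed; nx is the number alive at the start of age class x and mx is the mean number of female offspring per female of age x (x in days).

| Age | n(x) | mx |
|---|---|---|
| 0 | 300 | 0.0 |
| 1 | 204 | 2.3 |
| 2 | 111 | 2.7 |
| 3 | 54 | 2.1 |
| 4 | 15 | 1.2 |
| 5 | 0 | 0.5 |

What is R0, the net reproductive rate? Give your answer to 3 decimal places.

3.001

lx = nx/n0 = nx/300: 1, 0.68, 0.37, 0.18, 0.05, 0
lx·mx by age: 0, 1.564, 0.999, 0.378, 0.06, 0
R0 = Σ lx·mx = 3.001 → 3.001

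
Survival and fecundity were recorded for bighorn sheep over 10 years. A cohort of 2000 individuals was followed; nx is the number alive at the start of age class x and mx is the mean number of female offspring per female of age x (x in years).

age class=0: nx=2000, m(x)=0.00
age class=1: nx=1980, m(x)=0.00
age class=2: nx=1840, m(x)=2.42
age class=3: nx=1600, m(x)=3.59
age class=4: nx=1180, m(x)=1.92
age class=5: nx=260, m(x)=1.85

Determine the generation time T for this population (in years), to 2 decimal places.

2.91

lx = nx/n0 = nx/2000: 1, 0.99, 0.92, 0.8, 0.59, 0.13
lx·mx: 0, 0, 2.2264, 2.872, 1.1328, 0.2405 → R0 = 6.4717
x·lx·mx: 0, 0, 4.4528, 8.616, 4.5312, 1.2025 → Σ = 18.8025
T = 18.8025 / 6.4717 = 2.905342… → 2.91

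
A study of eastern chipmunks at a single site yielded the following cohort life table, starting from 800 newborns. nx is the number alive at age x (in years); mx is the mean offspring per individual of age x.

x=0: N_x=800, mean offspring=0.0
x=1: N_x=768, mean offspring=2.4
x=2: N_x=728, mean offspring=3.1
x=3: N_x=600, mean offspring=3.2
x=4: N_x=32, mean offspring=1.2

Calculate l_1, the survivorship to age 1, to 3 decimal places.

l_1 = n_1/n_0 = 768/800 = 0.96 → 0.960

0.960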